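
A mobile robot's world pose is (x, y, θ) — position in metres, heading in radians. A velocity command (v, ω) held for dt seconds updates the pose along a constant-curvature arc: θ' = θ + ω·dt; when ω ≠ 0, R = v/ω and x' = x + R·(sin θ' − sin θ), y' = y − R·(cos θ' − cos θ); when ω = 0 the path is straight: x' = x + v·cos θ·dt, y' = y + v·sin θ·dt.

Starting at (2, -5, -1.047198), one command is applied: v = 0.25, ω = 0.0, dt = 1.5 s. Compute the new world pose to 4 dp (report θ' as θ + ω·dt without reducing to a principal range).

θ' = -1.0472 + 0.0·1.5 = -1.0472
ω = 0 → straight: x' = 2 + 0.25·cos(-1.0472)·1.5 = 2.1875
y' = -5 + 0.25·sin(-1.0472)·1.5 = -5.3248

(2.1875, -5.3248, -1.0472)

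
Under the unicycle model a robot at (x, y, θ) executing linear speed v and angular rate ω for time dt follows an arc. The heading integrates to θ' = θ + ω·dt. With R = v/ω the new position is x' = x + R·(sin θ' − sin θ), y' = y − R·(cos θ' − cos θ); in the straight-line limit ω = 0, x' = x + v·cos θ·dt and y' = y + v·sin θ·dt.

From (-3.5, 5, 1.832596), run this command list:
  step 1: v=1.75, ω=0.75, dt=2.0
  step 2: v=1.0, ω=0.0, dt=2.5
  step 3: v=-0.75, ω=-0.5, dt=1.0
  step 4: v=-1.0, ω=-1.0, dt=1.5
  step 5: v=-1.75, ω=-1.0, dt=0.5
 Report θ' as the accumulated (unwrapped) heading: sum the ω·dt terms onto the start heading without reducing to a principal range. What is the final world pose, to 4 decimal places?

step 1: θ'=3.3326 (R=2.3333) → pose (-6.1968, 6.6870, 3.3326)
step 2: θ'=3.3326 (straight) → pose (-8.6513, 6.2124, 3.3326)
step 3: θ'=2.8326 (R=1.5000) → pose (-7.9104, 6.1686, 2.8326)
step 4: θ'=1.3326 (R=1.0000) → pose (-7.2428, 4.9800, 1.3326)
step 5: θ'=0.8326 (R=1.7500) → pose (-7.6489, 4.2153, 0.8326)

(-7.6489, 4.2153, 0.8326)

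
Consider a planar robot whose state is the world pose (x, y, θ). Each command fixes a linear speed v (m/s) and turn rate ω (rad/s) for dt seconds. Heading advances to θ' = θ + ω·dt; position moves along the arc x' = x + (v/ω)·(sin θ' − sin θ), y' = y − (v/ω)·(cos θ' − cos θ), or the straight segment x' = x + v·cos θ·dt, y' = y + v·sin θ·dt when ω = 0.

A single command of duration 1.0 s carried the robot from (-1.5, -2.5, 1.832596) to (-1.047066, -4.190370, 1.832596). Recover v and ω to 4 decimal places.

Δθ = 1.832596 − 1.832596 = 0.000000
ω = Δθ/dt = 0.000000/1.0 = 0.0000
ω = 0 → v = (Δx·cos θ + Δy·sin θ)/dt = -1.7500

v = -1.7500, ω = 0.0000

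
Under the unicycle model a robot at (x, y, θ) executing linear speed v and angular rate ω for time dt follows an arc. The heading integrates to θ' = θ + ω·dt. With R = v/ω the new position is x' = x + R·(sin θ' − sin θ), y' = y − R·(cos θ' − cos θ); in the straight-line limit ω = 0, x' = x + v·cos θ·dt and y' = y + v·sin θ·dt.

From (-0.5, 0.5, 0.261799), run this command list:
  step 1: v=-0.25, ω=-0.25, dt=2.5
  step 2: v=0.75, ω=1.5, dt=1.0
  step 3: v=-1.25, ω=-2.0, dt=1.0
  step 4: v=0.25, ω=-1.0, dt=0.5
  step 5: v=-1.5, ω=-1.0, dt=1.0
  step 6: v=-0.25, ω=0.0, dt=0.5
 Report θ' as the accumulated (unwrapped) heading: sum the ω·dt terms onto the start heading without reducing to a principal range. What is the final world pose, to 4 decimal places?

step 1: θ'=-0.3632 (R=1.0000) → pose (-1.1141, 0.5312, -0.3632)
step 2: θ'=1.1368 (R=0.5000) → pose (-0.4828, 0.7883, 1.1368)
step 3: θ'=-0.8632 (R=0.6250) → pose (-1.5248, 0.6449, -0.8632)
step 4: θ'=-1.3632 (R=-0.2500) → pose (-1.4702, 0.5339, -1.3632)
step 5: θ'=-2.3632 (R=1.5000) → pose (-1.0556, 1.9111, -2.3632)
step 6: θ'=-2.3632 (straight) → pose (-0.9666, 1.9989, -2.3632)

(-0.9666, 1.9989, -2.3632)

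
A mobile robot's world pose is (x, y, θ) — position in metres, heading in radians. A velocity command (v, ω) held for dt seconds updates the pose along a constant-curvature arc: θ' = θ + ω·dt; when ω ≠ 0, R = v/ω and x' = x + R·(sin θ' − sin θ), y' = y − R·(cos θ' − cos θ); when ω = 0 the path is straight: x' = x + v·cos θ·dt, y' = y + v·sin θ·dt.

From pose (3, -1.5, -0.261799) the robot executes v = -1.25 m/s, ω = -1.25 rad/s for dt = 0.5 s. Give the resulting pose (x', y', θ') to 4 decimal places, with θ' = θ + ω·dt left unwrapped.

θ' = -0.2618 + -1.25·0.5 = -0.8868
R = v/ω = -1.25/-1.25 = 1.0000
x' = 3 + 1.0000·(sin -0.8868 − sin -0.2618) = 2.4838
y' = -1.5 − 1.0000·(cos -0.8868 − cos -0.2618) = -1.1660

(2.4838, -1.1660, -0.8868)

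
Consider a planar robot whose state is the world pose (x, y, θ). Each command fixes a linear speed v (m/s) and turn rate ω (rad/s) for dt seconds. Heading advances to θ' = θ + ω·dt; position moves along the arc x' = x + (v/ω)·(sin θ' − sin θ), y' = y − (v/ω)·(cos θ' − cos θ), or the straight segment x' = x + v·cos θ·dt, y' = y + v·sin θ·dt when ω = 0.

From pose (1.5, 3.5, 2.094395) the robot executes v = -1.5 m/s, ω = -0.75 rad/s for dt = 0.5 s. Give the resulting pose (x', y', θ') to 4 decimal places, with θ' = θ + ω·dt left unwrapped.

θ' = 2.0944 + -0.75·0.5 = 1.7194
R = v/ω = -1.5/-0.75 = 2.0000
x' = 1.5 + 2.0000·(sin 1.7194 − sin 2.0944) = 1.7459
y' = 3.5 − 2.0000·(cos 1.7194 − cos 2.0944) = 2.7961

(1.7459, 2.7961, 1.7194)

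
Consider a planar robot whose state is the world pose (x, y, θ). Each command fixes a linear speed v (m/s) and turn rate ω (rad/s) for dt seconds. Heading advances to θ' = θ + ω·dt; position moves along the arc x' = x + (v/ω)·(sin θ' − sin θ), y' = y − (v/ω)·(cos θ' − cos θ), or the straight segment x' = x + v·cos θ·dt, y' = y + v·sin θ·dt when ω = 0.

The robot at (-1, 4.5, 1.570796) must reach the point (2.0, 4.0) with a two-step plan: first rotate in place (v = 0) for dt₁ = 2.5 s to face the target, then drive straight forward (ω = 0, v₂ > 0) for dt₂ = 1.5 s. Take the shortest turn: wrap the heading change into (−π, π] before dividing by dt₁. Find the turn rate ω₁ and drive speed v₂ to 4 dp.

heading to target = atan2(4−4.5, 2−-1) = -0.1651
Δθ = wrap(-0.1651 − 1.5708) = -1.7359; ω₁ = Δθ/dt₁ = -0.6944
distance = √((2−-1)² + (4−4.5)²) = 3.0414; v₂ = distance/dt₂ = 2.0276

ω₁ = -0.6944, v₂ = 2.0276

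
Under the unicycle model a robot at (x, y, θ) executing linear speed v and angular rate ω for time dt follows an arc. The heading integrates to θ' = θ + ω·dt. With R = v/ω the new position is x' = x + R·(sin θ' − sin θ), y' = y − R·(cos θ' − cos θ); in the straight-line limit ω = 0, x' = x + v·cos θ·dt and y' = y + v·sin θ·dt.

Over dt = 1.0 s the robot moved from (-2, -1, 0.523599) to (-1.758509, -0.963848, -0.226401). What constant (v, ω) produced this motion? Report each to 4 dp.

Δθ = -0.226401 − 0.523599 = -0.750000
ω = Δθ/dt = -0.750000/1.0 = -0.7500
R = Δx/(sin θ' − sin θ) = -0.3333
v = R·ω = -0.3333·-0.7500 = 0.2500

v = 0.2500, ω = -0.7500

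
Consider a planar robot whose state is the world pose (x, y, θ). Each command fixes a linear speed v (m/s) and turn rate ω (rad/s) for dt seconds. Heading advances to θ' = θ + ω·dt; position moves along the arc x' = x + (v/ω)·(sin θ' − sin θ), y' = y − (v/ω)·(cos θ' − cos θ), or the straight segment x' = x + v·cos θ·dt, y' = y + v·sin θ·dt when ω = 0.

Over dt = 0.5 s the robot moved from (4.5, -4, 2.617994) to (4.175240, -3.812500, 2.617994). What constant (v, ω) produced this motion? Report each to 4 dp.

Δθ = 2.617994 − 2.617994 = 0.000000
ω = Δθ/dt = 0.000000/0.5 = 0.0000
ω = 0 → v = (Δx·cos θ + Δy·sin θ)/dt = 0.7500

v = 0.7500, ω = 0.0000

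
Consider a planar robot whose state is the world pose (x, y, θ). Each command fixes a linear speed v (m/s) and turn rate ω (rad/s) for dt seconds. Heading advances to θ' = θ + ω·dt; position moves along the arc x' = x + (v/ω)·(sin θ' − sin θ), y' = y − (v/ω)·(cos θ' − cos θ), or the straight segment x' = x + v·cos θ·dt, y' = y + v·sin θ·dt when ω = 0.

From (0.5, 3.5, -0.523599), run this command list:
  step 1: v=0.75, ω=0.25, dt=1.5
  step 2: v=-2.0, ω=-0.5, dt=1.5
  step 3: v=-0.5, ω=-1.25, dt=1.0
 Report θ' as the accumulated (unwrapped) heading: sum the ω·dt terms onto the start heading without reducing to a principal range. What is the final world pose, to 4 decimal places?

(-1.0039, 5.0638, -2.1486)

step 1: θ'=-0.1486 (R=3.0000) → pose (1.5558, 3.1311, -0.1486)
step 2: θ'=-0.8986 (R=4.0000) → pose (-0.9818, 4.5962, -0.8986)
step 3: θ'=-2.1486 (R=0.4000) → pose (-1.0039, 5.0638, -2.1486)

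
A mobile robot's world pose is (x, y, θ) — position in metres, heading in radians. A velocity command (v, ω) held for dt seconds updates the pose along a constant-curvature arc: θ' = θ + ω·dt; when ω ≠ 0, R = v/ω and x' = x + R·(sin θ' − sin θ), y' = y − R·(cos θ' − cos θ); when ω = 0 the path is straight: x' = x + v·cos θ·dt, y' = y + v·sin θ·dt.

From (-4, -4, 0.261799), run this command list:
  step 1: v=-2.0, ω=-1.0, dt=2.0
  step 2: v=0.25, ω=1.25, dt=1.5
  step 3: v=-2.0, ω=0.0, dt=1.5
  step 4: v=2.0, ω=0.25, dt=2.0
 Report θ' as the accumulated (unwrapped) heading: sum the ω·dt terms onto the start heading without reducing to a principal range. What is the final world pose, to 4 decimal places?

step 1: θ'=-1.7382 (R=2.0000) → pose (-6.4897, -1.7349, -1.7382)
step 2: θ'=0.1368 (R=0.2000) → pose (-6.2652, -1.9664, 0.1368)
step 3: θ'=0.1368 (straight) → pose (-9.2372, -2.3755, 0.1368)
step 4: θ'=0.6368 (R=8.0000) → pose (-5.5712, -0.8822, 0.6368)

(-5.5712, -0.8822, 0.6368)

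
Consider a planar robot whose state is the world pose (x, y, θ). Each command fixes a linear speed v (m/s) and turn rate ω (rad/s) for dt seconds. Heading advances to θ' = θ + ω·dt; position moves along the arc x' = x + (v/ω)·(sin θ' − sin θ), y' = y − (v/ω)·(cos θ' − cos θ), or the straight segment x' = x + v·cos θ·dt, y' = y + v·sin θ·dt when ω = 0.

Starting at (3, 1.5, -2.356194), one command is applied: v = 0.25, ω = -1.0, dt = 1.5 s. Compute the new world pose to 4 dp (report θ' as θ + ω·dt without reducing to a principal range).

(2.6594, 1.4879, -3.8562)

θ' = -2.3562 + -1.0·1.5 = -3.8562
R = v/ω = 0.25/-1.0 = -0.2500
x' = 3 + -0.2500·(sin -3.8562 − sin -2.3562) = 2.6594
y' = 1.5 − -0.2500·(cos -3.8562 − cos -2.3562) = 1.4879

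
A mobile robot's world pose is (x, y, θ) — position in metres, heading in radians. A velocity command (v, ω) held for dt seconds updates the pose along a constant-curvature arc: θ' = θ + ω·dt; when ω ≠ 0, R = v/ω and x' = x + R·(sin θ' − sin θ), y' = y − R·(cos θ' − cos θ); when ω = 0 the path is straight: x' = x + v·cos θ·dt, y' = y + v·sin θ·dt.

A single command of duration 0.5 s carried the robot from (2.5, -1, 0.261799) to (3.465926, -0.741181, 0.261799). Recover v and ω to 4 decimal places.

Δθ = 0.261799 − 0.261799 = 0.000000
ω = Δθ/dt = 0.000000/0.5 = 0.0000
ω = 0 → v = (Δx·cos θ + Δy·sin θ)/dt = 2.0000

v = 2.0000, ω = 0.0000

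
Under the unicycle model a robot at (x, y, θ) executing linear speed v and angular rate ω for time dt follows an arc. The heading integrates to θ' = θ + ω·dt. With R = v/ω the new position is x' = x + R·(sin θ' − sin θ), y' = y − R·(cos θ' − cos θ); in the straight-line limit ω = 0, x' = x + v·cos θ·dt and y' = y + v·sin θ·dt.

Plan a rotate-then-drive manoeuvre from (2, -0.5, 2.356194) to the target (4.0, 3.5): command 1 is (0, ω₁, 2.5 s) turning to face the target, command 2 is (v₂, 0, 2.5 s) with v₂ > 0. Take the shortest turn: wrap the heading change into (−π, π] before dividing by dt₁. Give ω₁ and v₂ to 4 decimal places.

heading to target = atan2(3.5−-0.5, 4−2) = 1.1071
Δθ = wrap(1.1071 − 2.3562) = -1.2490; ω₁ = Δθ/dt₁ = -0.4996
distance = √((4−2)² + (3.5−-0.5)²) = 4.4721; v₂ = distance/dt₂ = 1.7889

ω₁ = -0.4996, v₂ = 1.7889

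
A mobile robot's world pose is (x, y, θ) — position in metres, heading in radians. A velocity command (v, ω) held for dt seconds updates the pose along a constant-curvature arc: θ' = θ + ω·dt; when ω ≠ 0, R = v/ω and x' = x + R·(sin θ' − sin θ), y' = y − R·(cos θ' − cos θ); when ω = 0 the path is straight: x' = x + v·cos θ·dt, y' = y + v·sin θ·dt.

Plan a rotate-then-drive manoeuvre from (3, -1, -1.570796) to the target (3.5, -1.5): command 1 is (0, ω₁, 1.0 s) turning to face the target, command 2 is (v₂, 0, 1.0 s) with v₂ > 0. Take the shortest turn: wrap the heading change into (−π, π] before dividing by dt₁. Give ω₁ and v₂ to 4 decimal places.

heading to target = atan2(-1.5−-1, 3.5−3) = -0.7854
Δθ = wrap(-0.7854 − -1.5708) = 0.7854; ω₁ = Δθ/dt₁ = 0.7854
distance = √((3.5−3)² + (-1.5−-1)²) = 0.7071; v₂ = distance/dt₂ = 0.7071

ω₁ = 0.7854, v₂ = 0.7071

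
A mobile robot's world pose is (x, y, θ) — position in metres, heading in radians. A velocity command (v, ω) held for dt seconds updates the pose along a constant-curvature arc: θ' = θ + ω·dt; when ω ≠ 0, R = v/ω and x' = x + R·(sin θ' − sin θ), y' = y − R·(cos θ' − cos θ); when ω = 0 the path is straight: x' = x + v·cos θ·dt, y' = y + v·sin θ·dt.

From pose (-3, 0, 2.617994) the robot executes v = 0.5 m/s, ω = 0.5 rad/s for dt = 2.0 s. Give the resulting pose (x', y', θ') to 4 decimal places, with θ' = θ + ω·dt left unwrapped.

(-3.9586, 0.0226, 3.6180)

θ' = 2.6180 + 0.5·2.0 = 3.6180
R = v/ω = 0.5/0.5 = 1.0000
x' = -3 + 1.0000·(sin 3.6180 − sin 2.6180) = -3.9586
y' = 0 − 1.0000·(cos 3.6180 − cos 2.6180) = 0.0226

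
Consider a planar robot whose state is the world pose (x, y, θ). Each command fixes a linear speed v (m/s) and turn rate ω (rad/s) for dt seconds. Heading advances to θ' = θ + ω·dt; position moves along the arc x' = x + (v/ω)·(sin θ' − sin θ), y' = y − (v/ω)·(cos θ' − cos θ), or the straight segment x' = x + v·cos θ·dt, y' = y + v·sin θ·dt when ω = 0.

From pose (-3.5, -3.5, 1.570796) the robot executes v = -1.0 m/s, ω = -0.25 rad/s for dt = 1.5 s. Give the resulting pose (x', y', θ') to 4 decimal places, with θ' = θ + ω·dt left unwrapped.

θ' = 1.5708 + -0.25·1.5 = 1.1958
R = v/ω = -1.0/-0.25 = 4.0000
x' = -3.5 + 4.0000·(sin 1.1958 − sin 1.5708) = -3.7780
y' = -3.5 − 4.0000·(cos 1.1958 − cos 1.5708) = -4.9651

(-3.7780, -4.9651, 1.1958)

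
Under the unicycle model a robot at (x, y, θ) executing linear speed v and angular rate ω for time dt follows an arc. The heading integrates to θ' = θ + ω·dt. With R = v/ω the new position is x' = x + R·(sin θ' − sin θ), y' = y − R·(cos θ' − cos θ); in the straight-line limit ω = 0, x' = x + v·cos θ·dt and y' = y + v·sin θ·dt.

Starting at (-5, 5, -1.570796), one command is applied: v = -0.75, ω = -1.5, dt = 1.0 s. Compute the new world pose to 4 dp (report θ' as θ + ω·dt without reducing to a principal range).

(-4.5354, 5.4987, -3.0708)

θ' = -1.5708 + -1.5·1.0 = -3.0708
R = v/ω = -0.75/-1.5 = 0.5000
x' = -5 + 0.5000·(sin -3.0708 − sin -1.5708) = -4.5354
y' = 5 − 0.5000·(cos -3.0708 − cos -1.5708) = 5.4987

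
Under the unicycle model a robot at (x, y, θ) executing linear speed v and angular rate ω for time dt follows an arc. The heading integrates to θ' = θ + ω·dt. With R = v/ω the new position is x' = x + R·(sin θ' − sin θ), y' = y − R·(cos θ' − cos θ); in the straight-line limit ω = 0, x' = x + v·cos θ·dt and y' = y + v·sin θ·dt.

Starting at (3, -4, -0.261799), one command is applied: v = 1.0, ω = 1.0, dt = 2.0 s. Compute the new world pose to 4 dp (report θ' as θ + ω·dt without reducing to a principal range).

(4.2448, -2.8675, 1.7382)

θ' = -0.2618 + 1.0·2.0 = 1.7382
R = v/ω = 1.0/1.0 = 1.0000
x' = 3 + 1.0000·(sin 1.7382 − sin -0.2618) = 4.2448
y' = -4 − 1.0000·(cos 1.7382 − cos -0.2618) = -2.8675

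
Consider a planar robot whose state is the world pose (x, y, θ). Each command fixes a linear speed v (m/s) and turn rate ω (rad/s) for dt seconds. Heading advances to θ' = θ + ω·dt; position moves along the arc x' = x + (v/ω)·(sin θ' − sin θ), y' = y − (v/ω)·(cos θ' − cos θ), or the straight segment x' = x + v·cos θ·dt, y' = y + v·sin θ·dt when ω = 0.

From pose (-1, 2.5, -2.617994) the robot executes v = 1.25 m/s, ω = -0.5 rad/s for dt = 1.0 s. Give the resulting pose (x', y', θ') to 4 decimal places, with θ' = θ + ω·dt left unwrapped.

(-2.1910, 2.1658, -3.1180)

θ' = -2.6180 + -0.5·1.0 = -3.1180
R = v/ω = 1.25/-0.5 = -2.5000
x' = -1 + -2.5000·(sin -3.1180 − sin -2.6180) = -2.1910
y' = 2.5 − -2.5000·(cos -3.1180 − cos -2.6180) = 2.1658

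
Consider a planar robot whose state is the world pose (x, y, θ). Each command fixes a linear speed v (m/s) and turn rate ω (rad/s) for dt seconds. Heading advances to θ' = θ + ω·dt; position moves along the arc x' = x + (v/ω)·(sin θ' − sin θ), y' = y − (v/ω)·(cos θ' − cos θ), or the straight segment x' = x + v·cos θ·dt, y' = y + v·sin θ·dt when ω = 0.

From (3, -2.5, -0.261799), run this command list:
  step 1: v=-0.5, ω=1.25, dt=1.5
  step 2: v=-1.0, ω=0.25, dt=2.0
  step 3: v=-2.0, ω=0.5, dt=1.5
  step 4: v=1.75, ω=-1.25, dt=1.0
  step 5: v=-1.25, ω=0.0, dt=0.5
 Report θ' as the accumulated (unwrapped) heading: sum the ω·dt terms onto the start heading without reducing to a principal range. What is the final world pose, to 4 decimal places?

(4.4065, -5.9174, 1.6132)

step 1: θ'=1.6132 (R=-0.4000) → pose (2.4968, -2.9033, 1.6132)
step 2: θ'=2.1132 (R=-4.0000) → pose (3.0674, -4.7985, 2.1132)
step 3: θ'=2.8632 (R=-4.0000) → pose (5.3940, -6.5798, 2.8632)
step 4: θ'=1.6132 (R=-1.4000) → pose (4.3800, -5.2930, 1.6132)
step 5: θ'=1.6132 (straight) → pose (4.4065, -5.9174, 1.6132)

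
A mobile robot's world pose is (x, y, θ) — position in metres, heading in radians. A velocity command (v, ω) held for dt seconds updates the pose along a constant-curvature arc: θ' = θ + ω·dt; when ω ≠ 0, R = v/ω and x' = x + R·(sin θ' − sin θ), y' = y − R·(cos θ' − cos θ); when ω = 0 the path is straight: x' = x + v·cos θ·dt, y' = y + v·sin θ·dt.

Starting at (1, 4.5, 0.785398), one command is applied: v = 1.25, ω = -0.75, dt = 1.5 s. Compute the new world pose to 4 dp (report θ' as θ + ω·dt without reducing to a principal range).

(2.7337, 4.8930, -0.3396)

θ' = 0.7854 + -0.75·1.5 = -0.3396
R = v/ω = 1.25/-0.75 = -1.6667
x' = 1 + -1.6667·(sin -0.3396 − sin 0.7854) = 2.7337
y' = 4.5 − -1.6667·(cos -0.3396 − cos 0.7854) = 4.8930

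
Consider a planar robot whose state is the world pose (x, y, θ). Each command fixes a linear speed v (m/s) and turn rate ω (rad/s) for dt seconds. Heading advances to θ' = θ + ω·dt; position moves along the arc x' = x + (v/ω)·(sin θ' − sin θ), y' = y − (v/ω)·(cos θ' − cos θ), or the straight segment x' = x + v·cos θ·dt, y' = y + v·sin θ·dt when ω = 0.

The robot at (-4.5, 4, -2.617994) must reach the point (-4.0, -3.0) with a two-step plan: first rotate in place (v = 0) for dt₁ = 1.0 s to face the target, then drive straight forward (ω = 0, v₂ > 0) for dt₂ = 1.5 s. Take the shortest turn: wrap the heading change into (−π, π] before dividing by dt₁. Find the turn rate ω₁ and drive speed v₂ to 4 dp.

ω₁ = 1.1185, v₂ = 4.6786

heading to target = atan2(-3−4, -4−-4.5) = -1.4995
Δθ = wrap(-1.4995 − -2.6180) = 1.1185; ω₁ = Δθ/dt₁ = 1.1185
distance = √((-4−-4.5)² + (-3−4)²) = 7.0178; v₂ = distance/dt₂ = 4.6786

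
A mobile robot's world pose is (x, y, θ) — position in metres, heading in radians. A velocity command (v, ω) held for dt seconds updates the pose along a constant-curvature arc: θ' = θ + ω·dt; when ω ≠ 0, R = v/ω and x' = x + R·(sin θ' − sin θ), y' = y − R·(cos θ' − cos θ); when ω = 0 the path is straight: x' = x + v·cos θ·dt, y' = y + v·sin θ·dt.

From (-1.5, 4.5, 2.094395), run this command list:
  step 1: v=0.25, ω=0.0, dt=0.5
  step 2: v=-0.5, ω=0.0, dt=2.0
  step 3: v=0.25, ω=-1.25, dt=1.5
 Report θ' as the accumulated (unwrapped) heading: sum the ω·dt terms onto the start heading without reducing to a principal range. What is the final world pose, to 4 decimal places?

(-0.9328, 4.0374, 0.2194)

step 1: θ'=2.0944 (straight) → pose (-1.5625, 4.6083, 2.0944)
step 2: θ'=2.0944 (straight) → pose (-1.0625, 3.7422, 2.0944)
step 3: θ'=0.2194 (R=-0.2000) → pose (-0.9328, 4.0374, 0.2194)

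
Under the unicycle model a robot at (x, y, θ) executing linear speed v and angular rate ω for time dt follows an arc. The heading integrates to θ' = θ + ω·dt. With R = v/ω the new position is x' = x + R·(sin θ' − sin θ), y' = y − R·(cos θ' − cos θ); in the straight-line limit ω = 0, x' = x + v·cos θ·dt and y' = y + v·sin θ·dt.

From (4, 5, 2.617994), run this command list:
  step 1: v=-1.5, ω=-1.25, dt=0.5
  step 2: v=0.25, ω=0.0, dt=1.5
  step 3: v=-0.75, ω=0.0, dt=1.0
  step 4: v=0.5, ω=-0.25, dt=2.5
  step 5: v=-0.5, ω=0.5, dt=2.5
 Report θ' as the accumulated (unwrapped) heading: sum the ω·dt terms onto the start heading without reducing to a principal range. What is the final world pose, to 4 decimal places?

(4.9932, 4.2653, 2.6180)

step 1: θ'=1.9930 (R=1.2000) → pose (4.4946, 4.4525, 1.9930)
step 2: θ'=1.9930 (straight) → pose (4.3410, 4.7946, 1.9930)
step 3: θ'=1.9930 (straight) → pose (4.6483, 4.1104, 1.9930)
step 4: θ'=1.3680 (R=-2.0000) → pose (4.5137, 5.3328, 1.3680)
step 5: θ'=2.6180 (R=-1.0000) → pose (4.9932, 4.2653, 2.6180)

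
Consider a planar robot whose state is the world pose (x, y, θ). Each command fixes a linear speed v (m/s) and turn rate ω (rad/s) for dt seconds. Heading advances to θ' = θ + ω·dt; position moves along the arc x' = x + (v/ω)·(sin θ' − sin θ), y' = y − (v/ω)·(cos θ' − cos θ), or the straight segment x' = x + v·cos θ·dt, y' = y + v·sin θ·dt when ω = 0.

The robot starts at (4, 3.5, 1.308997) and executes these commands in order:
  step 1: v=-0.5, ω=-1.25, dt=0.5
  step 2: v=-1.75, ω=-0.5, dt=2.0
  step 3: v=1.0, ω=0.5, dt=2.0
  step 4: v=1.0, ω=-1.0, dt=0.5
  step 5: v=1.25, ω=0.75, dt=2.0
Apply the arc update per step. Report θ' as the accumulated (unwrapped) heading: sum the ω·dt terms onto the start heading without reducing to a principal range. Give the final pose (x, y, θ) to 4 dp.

(4.2524, 5.0652, 1.6840)

step 1: θ'=0.6840 (R=0.4000) → pose (3.8664, 3.2935, 0.6840)
step 2: θ'=-0.3160 (R=3.5000) → pose (0.5671, 2.6795, -0.3160)
step 3: θ'=0.6840 (R=2.0000) → pose (2.4524, 3.0304, 0.6840)
step 4: θ'=0.1840 (R=-1.0000) → pose (2.9013, 3.2384, 0.1840)
step 5: θ'=1.6840 (R=1.6667) → pose (4.2524, 5.0652, 1.6840)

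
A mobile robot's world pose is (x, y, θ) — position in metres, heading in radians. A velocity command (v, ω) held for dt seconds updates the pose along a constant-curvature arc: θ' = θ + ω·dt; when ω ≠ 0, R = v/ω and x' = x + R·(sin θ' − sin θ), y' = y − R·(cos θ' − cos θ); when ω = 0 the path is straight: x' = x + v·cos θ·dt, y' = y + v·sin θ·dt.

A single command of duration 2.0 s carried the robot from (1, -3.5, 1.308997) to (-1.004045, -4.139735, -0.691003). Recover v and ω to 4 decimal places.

Δθ = -0.691003 − 1.308997 = -2.000000
ω = Δθ/dt = -2.000000/2.0 = -1.0000
R = Δx/(sin θ' − sin θ) = 1.2500
v = R·ω = 1.2500·-1.0000 = -1.2500

v = -1.2500, ω = -1.0000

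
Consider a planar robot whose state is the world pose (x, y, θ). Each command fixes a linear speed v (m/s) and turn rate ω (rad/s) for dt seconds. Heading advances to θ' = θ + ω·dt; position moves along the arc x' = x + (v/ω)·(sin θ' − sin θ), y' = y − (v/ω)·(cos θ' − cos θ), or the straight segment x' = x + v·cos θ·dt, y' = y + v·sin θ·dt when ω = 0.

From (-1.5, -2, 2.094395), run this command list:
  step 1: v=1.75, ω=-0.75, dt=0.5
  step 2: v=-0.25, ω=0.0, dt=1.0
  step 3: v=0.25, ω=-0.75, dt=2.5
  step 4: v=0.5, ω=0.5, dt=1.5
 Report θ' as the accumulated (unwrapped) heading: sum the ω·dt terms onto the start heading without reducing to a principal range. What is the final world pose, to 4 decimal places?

step 1: θ'=1.7194 (R=-2.3333) → pose (-1.7869, -1.1788, 1.7194)
step 2: θ'=1.7194 (straight) → pose (-1.7499, -1.4260, 1.7194)
step 3: θ'=-0.1556 (R=-0.3333) → pose (-1.3686, -1.0474, -0.1556)
step 4: θ'=0.5944 (R=1.0000) → pose (-0.6536, -0.8879, 0.5944)

(-0.6536, -0.8879, 0.5944)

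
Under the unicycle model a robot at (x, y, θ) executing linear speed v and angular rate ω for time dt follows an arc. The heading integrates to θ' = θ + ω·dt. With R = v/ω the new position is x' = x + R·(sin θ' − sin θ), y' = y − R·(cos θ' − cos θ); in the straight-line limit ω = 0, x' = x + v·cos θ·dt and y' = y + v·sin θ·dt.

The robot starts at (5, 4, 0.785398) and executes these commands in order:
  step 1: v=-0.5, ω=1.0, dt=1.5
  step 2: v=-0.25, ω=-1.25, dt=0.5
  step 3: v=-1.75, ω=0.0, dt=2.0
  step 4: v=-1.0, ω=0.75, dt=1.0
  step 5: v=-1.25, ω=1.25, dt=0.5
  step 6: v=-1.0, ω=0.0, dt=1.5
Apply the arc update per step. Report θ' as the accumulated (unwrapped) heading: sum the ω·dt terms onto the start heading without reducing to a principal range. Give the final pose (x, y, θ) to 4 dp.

(7.8281, -1.5625, 3.0354)

step 1: θ'=2.2854 (R=-0.5000) → pose (4.9759, 3.3188, 2.2854)
step 2: θ'=1.6604 (R=0.2000) → pose (5.0240, 3.2056, 1.6604)
step 3: θ'=1.6604 (straight) → pose (5.3372, -0.2803, 1.6604)
step 4: θ'=2.4104 (R=-1.3333) → pose (5.7748, -1.1535, 2.4104)
step 5: θ'=3.0354 (R=-1.0000) → pose (6.3366, -1.4035, 3.0354)
step 6: θ'=3.0354 (straight) → pose (7.8281, -1.5625, 3.0354)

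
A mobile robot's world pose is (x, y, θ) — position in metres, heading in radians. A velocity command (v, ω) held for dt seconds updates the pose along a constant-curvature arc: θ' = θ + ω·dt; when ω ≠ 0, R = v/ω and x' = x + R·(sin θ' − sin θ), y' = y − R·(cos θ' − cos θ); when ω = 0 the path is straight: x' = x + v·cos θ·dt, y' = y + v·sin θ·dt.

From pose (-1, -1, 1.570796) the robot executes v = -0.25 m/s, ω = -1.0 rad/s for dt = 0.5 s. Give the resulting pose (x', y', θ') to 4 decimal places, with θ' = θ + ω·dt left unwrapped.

θ' = 1.5708 + -1.0·0.5 = 1.0708
R = v/ω = -0.25/-1.0 = 0.2500
x' = -1 + 0.2500·(sin 1.0708 − sin 1.5708) = -1.0306
y' = -1 − 0.2500·(cos 1.0708 − cos 1.5708) = -1.1199

(-1.0306, -1.1199, 1.0708)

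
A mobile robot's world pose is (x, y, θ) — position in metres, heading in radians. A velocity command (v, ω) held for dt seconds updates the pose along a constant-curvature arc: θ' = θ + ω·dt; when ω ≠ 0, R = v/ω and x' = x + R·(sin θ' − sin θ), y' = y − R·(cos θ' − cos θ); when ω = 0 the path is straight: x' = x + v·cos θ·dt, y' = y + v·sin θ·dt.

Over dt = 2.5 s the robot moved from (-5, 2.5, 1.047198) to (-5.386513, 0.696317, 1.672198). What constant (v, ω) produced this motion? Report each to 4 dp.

Δθ = 1.672198 − 1.047198 = 0.625000
ω = Δθ/dt = 0.625000/2.5 = 0.2500
R = −Δy/(cos θ' − cos θ) = -3.0000
v = R·ω = -3.0000·0.2500 = -0.7500

v = -0.7500, ω = 0.2500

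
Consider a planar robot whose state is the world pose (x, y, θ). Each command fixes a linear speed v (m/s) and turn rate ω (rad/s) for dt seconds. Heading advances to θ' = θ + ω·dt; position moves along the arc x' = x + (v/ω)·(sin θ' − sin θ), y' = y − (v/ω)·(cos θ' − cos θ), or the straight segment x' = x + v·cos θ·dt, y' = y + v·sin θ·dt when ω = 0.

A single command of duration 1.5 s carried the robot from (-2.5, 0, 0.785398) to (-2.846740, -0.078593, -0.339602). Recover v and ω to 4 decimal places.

Δθ = -0.339602 − 0.785398 = -1.125000
ω = Δθ/dt = -1.125000/1.5 = -0.7500
R = Δx/(sin θ' − sin θ) = 0.3333
v = R·ω = 0.3333·-0.7500 = -0.2500

v = -0.2500, ω = -0.7500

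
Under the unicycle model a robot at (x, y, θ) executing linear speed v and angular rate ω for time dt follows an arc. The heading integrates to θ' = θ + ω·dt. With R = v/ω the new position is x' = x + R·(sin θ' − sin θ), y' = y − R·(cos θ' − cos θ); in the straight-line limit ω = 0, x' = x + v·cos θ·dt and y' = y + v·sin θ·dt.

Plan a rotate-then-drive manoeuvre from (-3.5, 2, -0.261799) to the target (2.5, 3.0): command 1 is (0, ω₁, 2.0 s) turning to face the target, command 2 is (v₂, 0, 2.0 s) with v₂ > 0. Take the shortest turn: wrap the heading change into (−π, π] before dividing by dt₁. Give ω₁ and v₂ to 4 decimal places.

heading to target = atan2(3−2, 2.5−-3.5) = 0.1651
Δθ = wrap(0.1651 − -0.2618) = 0.4269; ω₁ = Δθ/dt₁ = 0.2135
distance = √((2.5−-3.5)² + (3−2)²) = 6.0828; v₂ = distance/dt₂ = 3.0414

ω₁ = 0.2135, v₂ = 3.0414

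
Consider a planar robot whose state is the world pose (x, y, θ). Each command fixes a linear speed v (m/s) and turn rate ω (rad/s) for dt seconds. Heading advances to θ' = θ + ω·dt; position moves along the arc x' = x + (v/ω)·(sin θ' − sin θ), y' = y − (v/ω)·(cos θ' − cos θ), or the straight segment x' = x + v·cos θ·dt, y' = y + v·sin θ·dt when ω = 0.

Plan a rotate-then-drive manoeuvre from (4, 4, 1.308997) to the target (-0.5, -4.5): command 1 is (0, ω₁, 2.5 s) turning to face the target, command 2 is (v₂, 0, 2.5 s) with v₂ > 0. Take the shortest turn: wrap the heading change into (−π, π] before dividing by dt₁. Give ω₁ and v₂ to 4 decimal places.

heading to target = atan2(-4.5−4, -0.5−4) = -2.0577
Δθ = wrap(-2.0577 − 1.3090) = 2.9165; ω₁ = Δθ/dt₁ = 1.1666
distance = √((-0.5−4)² + (-4.5−4)²) = 9.6177; v₂ = distance/dt₂ = 3.8471

ω₁ = 1.1666, v₂ = 3.8471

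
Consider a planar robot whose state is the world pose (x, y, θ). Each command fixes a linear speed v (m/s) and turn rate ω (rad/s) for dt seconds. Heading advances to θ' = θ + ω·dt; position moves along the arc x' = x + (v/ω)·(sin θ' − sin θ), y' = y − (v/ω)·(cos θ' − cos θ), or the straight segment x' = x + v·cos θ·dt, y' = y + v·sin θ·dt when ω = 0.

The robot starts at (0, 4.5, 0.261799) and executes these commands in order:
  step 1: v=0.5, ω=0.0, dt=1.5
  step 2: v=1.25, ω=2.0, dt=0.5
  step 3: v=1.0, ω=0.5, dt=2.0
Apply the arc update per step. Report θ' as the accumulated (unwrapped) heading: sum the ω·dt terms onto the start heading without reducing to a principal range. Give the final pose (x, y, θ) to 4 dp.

step 1: θ'=0.2618 (straight) → pose (0.7244, 4.6941, 0.2618)
step 2: θ'=1.2618 (R=0.6250) → pose (1.1581, 5.1078, 1.2618)
step 3: θ'=2.2618 (R=2.0000) → pose (0.7940, 6.9906, 2.2618)

(0.7940, 6.9906, 2.2618)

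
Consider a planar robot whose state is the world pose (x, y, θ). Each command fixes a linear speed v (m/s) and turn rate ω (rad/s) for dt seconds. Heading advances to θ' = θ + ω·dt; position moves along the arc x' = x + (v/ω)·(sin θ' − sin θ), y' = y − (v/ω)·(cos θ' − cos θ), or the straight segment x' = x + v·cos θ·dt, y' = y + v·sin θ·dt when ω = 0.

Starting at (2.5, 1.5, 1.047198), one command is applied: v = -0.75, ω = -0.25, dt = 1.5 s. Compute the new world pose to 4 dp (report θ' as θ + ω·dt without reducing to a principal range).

θ' = 1.0472 + -0.25·1.5 = 0.6722
R = v/ω = -0.75/-0.25 = 3.0000
x' = 2.5 + 3.0000·(sin 0.6722 − sin 1.0472) = 1.7700
y' = 1.5 − 3.0000·(cos 0.6722 − cos 1.0472) = 0.6526

(1.7700, 0.6526, 0.6722)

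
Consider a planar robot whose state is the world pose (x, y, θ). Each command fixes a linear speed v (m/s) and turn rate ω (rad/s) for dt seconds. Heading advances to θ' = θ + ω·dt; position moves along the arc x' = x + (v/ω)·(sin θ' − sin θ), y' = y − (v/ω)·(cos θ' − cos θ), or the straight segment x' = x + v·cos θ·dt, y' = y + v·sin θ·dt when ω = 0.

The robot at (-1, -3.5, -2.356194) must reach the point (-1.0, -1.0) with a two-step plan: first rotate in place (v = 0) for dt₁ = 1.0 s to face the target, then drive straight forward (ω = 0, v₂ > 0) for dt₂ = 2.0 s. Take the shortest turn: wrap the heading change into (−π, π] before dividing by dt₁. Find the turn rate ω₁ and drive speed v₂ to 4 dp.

heading to target = atan2(-1−-3.5, -1−-1) = 1.5708
Δθ = wrap(1.5708 − -2.3562) = -2.3562; ω₁ = Δθ/dt₁ = -2.3562
distance = √((-1−-1)² + (-1−-3.5)²) = 2.5000; v₂ = distance/dt₂ = 1.2500

ω₁ = -2.3562, v₂ = 1.2500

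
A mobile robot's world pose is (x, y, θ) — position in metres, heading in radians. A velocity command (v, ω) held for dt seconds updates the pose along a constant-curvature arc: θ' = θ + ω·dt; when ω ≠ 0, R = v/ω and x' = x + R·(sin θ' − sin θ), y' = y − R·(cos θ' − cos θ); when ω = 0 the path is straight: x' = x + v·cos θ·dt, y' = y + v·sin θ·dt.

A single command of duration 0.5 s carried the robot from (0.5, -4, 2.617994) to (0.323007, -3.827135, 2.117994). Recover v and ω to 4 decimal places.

Δθ = 2.117994 − 2.617994 = -0.500000
ω = Δθ/dt = -0.500000/0.5 = -1.0000
R = Δx/(sin θ' − sin θ) = -0.5000
v = R·ω = -0.5000·-1.0000 = 0.5000

v = 0.5000, ω = -1.0000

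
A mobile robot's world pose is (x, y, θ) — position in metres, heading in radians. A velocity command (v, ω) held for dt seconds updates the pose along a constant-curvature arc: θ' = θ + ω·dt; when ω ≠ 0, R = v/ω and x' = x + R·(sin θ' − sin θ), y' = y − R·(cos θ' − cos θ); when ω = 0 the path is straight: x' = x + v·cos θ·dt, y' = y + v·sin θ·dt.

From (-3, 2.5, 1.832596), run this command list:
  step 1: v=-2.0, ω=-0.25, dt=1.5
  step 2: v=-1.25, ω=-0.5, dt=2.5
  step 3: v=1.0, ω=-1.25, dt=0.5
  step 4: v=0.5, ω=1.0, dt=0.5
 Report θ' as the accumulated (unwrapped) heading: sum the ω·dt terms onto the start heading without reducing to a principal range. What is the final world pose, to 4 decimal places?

(-4.0142, -2.7309, 0.0826)

step 1: θ'=1.4576 (R=8.0000) → pose (-2.7786, -0.4742, 1.4576)
step 2: θ'=0.2076 (R=2.5000) → pose (-4.7473, -2.6382, 0.2076)
step 3: θ'=-0.4174 (R=-0.8000) → pose (-4.2581, -2.6897, -0.4174)
step 4: θ'=0.0826 (R=0.5000) → pose (-4.0142, -2.7309, 0.0826)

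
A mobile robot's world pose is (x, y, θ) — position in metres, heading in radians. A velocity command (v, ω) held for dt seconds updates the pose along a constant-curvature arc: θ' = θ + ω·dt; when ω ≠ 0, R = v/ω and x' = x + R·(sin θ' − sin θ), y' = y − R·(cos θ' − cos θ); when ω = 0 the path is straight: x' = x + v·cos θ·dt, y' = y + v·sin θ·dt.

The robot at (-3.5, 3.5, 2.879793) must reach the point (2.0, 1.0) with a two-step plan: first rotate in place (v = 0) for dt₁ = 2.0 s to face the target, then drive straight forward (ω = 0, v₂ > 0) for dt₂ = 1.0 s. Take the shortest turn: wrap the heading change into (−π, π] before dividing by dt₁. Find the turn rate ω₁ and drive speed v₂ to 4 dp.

heading to target = atan2(1−3.5, 2−-3.5) = -0.4266
Δθ = wrap(-0.4266 − 2.8798) = 2.9768; ω₁ = Δθ/dt₁ = 1.4884
distance = √((2−-3.5)² + (1−3.5)²) = 6.0415; v₂ = distance/dt₂ = 6.0415

ω₁ = 1.4884, v₂ = 6.0415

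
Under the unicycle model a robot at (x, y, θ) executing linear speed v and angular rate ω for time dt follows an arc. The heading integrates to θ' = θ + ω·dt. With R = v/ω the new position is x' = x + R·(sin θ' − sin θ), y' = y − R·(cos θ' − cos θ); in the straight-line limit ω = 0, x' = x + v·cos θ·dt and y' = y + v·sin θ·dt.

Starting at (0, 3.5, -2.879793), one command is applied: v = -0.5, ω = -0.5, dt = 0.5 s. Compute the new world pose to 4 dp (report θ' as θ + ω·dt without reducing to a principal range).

θ' = -2.8798 + -0.5·0.5 = -3.1298
R = v/ω = -0.5/-0.5 = 1.0000
x' = 0 + 1.0000·(sin -3.1298 − sin -2.8798) = 0.2470
y' = 3.5 − 1.0000·(cos -3.1298 − cos -2.8798) = 3.5340

(0.2470, 3.5340, -3.1298)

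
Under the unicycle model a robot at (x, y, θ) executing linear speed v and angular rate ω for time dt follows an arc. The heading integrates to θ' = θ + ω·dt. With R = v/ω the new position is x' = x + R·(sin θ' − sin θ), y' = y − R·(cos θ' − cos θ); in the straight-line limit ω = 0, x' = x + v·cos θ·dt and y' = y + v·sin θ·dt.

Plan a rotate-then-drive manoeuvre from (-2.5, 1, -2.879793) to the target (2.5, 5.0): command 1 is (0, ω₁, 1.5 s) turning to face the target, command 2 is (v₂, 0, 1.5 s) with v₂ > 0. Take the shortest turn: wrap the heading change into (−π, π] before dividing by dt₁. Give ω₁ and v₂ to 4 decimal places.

ω₁ = -1.8191, v₂ = 4.2687

heading to target = atan2(5−1, 2.5−-2.5) = 0.6747
Δθ = wrap(0.6747 − -2.8798) = -2.7287; ω₁ = Δθ/dt₁ = -1.8191
distance = √((2.5−-2.5)² + (5−1)²) = 6.4031; v₂ = distance/dt₂ = 4.2687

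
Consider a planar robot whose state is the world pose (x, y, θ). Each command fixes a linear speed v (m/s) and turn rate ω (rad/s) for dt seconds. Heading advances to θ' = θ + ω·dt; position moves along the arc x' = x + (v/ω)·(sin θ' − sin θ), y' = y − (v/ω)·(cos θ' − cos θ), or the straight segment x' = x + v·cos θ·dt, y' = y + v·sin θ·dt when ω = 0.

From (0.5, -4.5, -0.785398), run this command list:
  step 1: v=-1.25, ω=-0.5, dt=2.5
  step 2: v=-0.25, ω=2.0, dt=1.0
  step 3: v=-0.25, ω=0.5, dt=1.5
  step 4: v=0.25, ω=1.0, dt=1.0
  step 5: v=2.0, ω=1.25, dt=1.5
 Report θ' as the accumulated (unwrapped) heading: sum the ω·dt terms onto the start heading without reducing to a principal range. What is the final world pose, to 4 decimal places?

step 1: θ'=-2.0354 (R=2.5000) → pose (0.0328, -1.6121, -2.0354)
step 2: θ'=-0.0354 (R=-0.1250) → pose (-0.0746, -1.4311, -0.0354)
step 3: θ'=0.7146 (R=-0.5000) → pose (-0.4199, -1.5531, 0.7146)
step 4: θ'=1.7146 (R=0.2500) → pose (-0.3363, -1.3285, 1.7146)
step 5: θ'=3.5896 (R=1.6000) → pose (-2.6129, -0.1157, 3.5896)

(-2.6129, -0.1157, 3.5896)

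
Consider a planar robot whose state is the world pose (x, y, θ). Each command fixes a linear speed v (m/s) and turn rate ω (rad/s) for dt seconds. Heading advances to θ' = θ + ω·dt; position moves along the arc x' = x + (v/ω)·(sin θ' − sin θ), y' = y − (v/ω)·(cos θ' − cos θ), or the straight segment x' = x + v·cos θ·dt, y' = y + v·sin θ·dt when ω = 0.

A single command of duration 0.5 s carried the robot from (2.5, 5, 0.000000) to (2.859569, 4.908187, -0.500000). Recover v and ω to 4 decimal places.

Δθ = -0.500000 − 0.000000 = -0.500000
ω = Δθ/dt = -0.500000/0.5 = -1.0000
R = Δx/(sin θ' − sin θ) = -0.7500
v = R·ω = -0.7500·-1.0000 = 0.7500

v = 0.7500, ω = -1.0000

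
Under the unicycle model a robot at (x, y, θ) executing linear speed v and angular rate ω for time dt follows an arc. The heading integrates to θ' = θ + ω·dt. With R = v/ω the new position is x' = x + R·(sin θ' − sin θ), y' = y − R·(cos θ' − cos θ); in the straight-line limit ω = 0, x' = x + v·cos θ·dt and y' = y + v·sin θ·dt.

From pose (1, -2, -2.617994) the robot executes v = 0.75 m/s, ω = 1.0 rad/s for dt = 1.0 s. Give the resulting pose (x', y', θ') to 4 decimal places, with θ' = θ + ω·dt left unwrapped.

θ' = -2.6180 + 1.0·1.0 = -1.6180
R = v/ω = 0.75/1.0 = 0.7500
x' = 1 + 0.7500·(sin -1.6180 − sin -2.6180) = 0.6258
y' = -2 − 0.7500·(cos -1.6180 − cos -2.6180) = -2.6141

(0.6258, -2.6141, -1.6180)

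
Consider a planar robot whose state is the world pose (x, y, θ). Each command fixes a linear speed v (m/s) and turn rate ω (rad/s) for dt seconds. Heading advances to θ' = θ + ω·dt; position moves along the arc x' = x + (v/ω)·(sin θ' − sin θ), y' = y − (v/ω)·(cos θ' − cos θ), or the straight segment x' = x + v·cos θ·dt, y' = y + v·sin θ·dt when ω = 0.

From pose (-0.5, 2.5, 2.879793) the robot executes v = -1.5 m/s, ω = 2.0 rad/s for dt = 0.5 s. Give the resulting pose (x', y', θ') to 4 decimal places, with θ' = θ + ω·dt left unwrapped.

(0.1988, 2.6697, 3.8798)

θ' = 2.8798 + 2.0·0.5 = 3.8798
R = v/ω = -1.5/2.0 = -0.7500
x' = -0.5 + -0.7500·(sin 3.8798 − sin 2.8798) = 0.1988
y' = 2.5 − -0.7500·(cos 3.8798 − cos 2.8798) = 2.6697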